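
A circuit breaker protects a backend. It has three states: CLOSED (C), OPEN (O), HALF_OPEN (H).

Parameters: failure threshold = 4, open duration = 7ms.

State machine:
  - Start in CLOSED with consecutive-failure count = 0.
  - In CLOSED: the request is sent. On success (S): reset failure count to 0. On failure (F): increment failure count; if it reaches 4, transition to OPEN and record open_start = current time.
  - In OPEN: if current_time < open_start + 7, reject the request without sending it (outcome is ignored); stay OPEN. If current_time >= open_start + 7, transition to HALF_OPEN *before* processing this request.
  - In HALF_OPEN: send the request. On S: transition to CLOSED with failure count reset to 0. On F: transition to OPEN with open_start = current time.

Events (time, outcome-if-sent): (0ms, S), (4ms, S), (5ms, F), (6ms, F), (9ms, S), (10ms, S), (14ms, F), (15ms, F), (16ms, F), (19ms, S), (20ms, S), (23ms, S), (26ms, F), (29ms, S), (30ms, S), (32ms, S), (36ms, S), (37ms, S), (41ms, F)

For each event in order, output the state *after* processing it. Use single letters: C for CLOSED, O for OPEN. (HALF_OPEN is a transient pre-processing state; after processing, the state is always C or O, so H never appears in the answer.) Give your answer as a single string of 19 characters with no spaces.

Answer: CCCCCCCCCCCCCCCCCCC

Derivation:
State after each event:
  event#1 t=0ms outcome=S: state=CLOSED
  event#2 t=4ms outcome=S: state=CLOSED
  event#3 t=5ms outcome=F: state=CLOSED
  event#4 t=6ms outcome=F: state=CLOSED
  event#5 t=9ms outcome=S: state=CLOSED
  event#6 t=10ms outcome=S: state=CLOSED
  event#7 t=14ms outcome=F: state=CLOSED
  event#8 t=15ms outcome=F: state=CLOSED
  event#9 t=16ms outcome=F: state=CLOSED
  event#10 t=19ms outcome=S: state=CLOSED
  event#11 t=20ms outcome=S: state=CLOSED
  event#12 t=23ms outcome=S: state=CLOSED
  event#13 t=26ms outcome=F: state=CLOSED
  event#14 t=29ms outcome=S: state=CLOSED
  event#15 t=30ms outcome=S: state=CLOSED
  event#16 t=32ms outcome=S: state=CLOSED
  event#17 t=36ms outcome=S: state=CLOSED
  event#18 t=37ms outcome=S: state=CLOSED
  event#19 t=41ms outcome=F: state=CLOSED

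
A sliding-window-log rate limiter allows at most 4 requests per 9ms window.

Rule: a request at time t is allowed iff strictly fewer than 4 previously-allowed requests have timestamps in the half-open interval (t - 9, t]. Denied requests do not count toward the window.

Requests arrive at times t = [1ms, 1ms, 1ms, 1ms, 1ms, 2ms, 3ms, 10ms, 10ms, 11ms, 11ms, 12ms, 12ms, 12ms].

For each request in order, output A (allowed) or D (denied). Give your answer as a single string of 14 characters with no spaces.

Tracking allowed requests in the window:
  req#1 t=1ms: ALLOW
  req#2 t=1ms: ALLOW
  req#3 t=1ms: ALLOW
  req#4 t=1ms: ALLOW
  req#5 t=1ms: DENY
  req#6 t=2ms: DENY
  req#7 t=3ms: DENY
  req#8 t=10ms: ALLOW
  req#9 t=10ms: ALLOW
  req#10 t=11ms: ALLOW
  req#11 t=11ms: ALLOW
  req#12 t=12ms: DENY
  req#13 t=12ms: DENY
  req#14 t=12ms: DENY

Answer: AAAADDDAAAADDD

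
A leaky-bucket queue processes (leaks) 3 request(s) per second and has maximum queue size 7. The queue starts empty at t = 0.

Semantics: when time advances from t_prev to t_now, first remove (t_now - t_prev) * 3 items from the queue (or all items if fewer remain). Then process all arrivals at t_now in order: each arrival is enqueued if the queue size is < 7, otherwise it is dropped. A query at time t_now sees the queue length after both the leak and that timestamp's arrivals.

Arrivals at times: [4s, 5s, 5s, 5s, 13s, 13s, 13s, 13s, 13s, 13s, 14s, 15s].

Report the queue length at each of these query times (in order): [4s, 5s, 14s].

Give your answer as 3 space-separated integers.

Answer: 1 3 4

Derivation:
Queue lengths at query times:
  query t=4s: backlog = 1
  query t=5s: backlog = 3
  query t=14s: backlog = 4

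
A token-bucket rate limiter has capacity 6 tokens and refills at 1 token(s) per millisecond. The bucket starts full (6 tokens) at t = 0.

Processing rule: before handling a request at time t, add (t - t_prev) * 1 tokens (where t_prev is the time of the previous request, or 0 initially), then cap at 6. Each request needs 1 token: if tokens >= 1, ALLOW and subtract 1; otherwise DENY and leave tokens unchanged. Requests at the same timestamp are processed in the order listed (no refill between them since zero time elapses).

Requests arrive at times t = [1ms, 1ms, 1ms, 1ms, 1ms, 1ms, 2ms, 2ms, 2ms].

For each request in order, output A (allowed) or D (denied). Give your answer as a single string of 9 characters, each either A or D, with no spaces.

Answer: AAAAAAADD

Derivation:
Simulating step by step:
  req#1 t=1ms: ALLOW
  req#2 t=1ms: ALLOW
  req#3 t=1ms: ALLOW
  req#4 t=1ms: ALLOW
  req#5 t=1ms: ALLOW
  req#6 t=1ms: ALLOW
  req#7 t=2ms: ALLOW
  req#8 t=2ms: DENY
  req#9 t=2ms: DENY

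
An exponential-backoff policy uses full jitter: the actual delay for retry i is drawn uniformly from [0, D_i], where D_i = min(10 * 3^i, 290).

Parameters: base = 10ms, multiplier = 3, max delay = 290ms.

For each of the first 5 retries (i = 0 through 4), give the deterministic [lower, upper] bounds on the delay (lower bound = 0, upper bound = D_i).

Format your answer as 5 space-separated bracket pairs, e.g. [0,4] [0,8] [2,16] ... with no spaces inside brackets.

Computing bounds per retry:
  i=0: D_i=min(10*3^0,290)=10, bounds=[0,10]
  i=1: D_i=min(10*3^1,290)=30, bounds=[0,30]
  i=2: D_i=min(10*3^2,290)=90, bounds=[0,90]
  i=3: D_i=min(10*3^3,290)=270, bounds=[0,270]
  i=4: D_i=min(10*3^4,290)=290, bounds=[0,290]

Answer: [0,10] [0,30] [0,90] [0,270] [0,290]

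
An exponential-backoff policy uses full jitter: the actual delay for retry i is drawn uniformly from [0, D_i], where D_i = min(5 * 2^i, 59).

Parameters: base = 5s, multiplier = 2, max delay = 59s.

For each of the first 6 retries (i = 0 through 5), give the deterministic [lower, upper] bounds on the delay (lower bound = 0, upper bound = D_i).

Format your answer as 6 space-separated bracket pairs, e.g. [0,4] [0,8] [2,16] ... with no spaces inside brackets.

Computing bounds per retry:
  i=0: D_i=min(5*2^0,59)=5, bounds=[0,5]
  i=1: D_i=min(5*2^1,59)=10, bounds=[0,10]
  i=2: D_i=min(5*2^2,59)=20, bounds=[0,20]
  i=3: D_i=min(5*2^3,59)=40, bounds=[0,40]
  i=4: D_i=min(5*2^4,59)=59, bounds=[0,59]
  i=5: D_i=min(5*2^5,59)=59, bounds=[0,59]

Answer: [0,5] [0,10] [0,20] [0,40] [0,59] [0,59]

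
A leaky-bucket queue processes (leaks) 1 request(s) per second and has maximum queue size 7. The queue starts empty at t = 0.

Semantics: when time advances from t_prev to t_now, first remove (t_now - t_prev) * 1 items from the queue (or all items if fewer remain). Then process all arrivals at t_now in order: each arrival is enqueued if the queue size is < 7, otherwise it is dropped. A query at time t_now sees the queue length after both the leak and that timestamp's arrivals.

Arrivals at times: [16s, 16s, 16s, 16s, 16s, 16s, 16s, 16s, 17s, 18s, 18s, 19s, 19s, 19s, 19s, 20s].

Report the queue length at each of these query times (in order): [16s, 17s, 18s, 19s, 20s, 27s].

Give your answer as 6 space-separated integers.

Queue lengths at query times:
  query t=16s: backlog = 7
  query t=17s: backlog = 7
  query t=18s: backlog = 7
  query t=19s: backlog = 7
  query t=20s: backlog = 7
  query t=27s: backlog = 0

Answer: 7 7 7 7 7 0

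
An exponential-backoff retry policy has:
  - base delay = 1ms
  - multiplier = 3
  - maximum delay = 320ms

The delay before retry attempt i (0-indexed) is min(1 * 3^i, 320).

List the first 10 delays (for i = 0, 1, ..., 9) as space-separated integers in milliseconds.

Computing each delay:
  i=0: min(1*3^0, 320) = 1
  i=1: min(1*3^1, 320) = 3
  i=2: min(1*3^2, 320) = 9
  i=3: min(1*3^3, 320) = 27
  i=4: min(1*3^4, 320) = 81
  i=5: min(1*3^5, 320) = 243
  i=6: min(1*3^6, 320) = 320
  i=7: min(1*3^7, 320) = 320
  i=8: min(1*3^8, 320) = 320
  i=9: min(1*3^9, 320) = 320

Answer: 1 3 9 27 81 243 320 320 320 320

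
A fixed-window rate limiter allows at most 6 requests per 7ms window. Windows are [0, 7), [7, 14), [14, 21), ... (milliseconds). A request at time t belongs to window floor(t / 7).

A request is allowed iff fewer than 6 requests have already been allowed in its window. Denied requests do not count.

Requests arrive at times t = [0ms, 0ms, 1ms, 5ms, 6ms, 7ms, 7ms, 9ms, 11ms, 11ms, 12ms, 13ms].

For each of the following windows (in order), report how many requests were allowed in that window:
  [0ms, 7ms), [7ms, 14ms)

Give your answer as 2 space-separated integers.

Answer: 5 6

Derivation:
Processing requests:
  req#1 t=0ms (window 0): ALLOW
  req#2 t=0ms (window 0): ALLOW
  req#3 t=1ms (window 0): ALLOW
  req#4 t=5ms (window 0): ALLOW
  req#5 t=6ms (window 0): ALLOW
  req#6 t=7ms (window 1): ALLOW
  req#7 t=7ms (window 1): ALLOW
  req#8 t=9ms (window 1): ALLOW
  req#9 t=11ms (window 1): ALLOW
  req#10 t=11ms (window 1): ALLOW
  req#11 t=12ms (window 1): ALLOW
  req#12 t=13ms (window 1): DENY

Allowed counts by window: 5 6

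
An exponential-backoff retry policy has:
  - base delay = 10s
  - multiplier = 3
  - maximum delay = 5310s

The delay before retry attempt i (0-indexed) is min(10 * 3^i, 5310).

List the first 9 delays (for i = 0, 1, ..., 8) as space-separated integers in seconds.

Answer: 10 30 90 270 810 2430 5310 5310 5310

Derivation:
Computing each delay:
  i=0: min(10*3^0, 5310) = 10
  i=1: min(10*3^1, 5310) = 30
  i=2: min(10*3^2, 5310) = 90
  i=3: min(10*3^3, 5310) = 270
  i=4: min(10*3^4, 5310) = 810
  i=5: min(10*3^5, 5310) = 2430
  i=6: min(10*3^6, 5310) = 5310
  i=7: min(10*3^7, 5310) = 5310
  i=8: min(10*3^8, 5310) = 5310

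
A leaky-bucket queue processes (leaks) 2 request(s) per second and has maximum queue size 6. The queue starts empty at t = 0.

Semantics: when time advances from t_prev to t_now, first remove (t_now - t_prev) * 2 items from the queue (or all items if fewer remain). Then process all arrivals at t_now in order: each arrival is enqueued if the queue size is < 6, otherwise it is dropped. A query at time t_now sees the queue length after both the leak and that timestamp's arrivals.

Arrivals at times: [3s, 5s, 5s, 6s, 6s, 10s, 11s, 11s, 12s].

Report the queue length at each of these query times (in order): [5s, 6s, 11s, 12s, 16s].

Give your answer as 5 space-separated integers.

Answer: 2 2 2 1 0

Derivation:
Queue lengths at query times:
  query t=5s: backlog = 2
  query t=6s: backlog = 2
  query t=11s: backlog = 2
  query t=12s: backlog = 1
  query t=16s: backlog = 0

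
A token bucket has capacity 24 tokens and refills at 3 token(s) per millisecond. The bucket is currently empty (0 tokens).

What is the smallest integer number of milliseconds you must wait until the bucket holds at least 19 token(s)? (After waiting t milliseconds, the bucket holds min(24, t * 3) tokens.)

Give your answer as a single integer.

Need t * 3 >= 19, so t >= 19/3.
Smallest integer t = ceil(19/3) = 7.

Answer: 7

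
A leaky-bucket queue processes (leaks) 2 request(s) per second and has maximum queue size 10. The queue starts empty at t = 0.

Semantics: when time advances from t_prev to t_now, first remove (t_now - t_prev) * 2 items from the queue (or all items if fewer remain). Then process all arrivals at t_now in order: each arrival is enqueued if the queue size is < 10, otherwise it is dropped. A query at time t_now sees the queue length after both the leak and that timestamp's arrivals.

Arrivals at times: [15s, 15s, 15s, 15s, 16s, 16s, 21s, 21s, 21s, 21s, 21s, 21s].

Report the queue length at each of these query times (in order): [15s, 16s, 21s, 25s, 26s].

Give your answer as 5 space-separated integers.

Queue lengths at query times:
  query t=15s: backlog = 4
  query t=16s: backlog = 4
  query t=21s: backlog = 6
  query t=25s: backlog = 0
  query t=26s: backlog = 0

Answer: 4 4 6 0 0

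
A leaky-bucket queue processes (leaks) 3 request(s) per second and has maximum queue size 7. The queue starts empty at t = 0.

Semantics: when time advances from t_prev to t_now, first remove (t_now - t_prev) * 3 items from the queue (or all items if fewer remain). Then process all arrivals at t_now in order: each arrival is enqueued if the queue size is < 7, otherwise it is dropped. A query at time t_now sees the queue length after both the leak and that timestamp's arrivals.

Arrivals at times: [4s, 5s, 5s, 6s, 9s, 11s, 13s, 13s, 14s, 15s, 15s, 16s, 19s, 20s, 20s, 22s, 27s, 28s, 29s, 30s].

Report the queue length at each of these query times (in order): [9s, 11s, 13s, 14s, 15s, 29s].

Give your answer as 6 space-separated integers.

Answer: 1 1 2 1 2 1

Derivation:
Queue lengths at query times:
  query t=9s: backlog = 1
  query t=11s: backlog = 1
  query t=13s: backlog = 2
  query t=14s: backlog = 1
  query t=15s: backlog = 2
  query t=29s: backlog = 1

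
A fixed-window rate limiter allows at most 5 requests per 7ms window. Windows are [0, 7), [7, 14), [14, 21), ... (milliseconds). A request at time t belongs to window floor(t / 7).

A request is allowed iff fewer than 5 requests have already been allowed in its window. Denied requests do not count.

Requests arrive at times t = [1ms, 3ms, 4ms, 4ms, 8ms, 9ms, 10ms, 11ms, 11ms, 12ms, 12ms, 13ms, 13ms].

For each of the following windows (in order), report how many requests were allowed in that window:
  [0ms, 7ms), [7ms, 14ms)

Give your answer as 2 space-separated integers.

Processing requests:
  req#1 t=1ms (window 0): ALLOW
  req#2 t=3ms (window 0): ALLOW
  req#3 t=4ms (window 0): ALLOW
  req#4 t=4ms (window 0): ALLOW
  req#5 t=8ms (window 1): ALLOW
  req#6 t=9ms (window 1): ALLOW
  req#7 t=10ms (window 1): ALLOW
  req#8 t=11ms (window 1): ALLOW
  req#9 t=11ms (window 1): ALLOW
  req#10 t=12ms (window 1): DENY
  req#11 t=12ms (window 1): DENY
  req#12 t=13ms (window 1): DENY
  req#13 t=13ms (window 1): DENY

Allowed counts by window: 4 5

Answer: 4 5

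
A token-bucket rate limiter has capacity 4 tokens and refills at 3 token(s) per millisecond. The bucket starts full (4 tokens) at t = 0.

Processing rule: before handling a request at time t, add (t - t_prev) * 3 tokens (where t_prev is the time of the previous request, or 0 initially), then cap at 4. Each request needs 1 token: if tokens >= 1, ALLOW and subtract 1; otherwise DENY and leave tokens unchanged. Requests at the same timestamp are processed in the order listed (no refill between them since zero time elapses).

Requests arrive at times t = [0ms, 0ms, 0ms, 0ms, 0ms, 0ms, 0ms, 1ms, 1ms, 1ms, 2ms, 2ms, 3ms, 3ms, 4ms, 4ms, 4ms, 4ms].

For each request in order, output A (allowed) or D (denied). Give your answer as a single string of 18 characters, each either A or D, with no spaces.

Simulating step by step:
  req#1 t=0ms: ALLOW
  req#2 t=0ms: ALLOW
  req#3 t=0ms: ALLOW
  req#4 t=0ms: ALLOW
  req#5 t=0ms: DENY
  req#6 t=0ms: DENY
  req#7 t=0ms: DENY
  req#8 t=1ms: ALLOW
  req#9 t=1ms: ALLOW
  req#10 t=1ms: ALLOW
  req#11 t=2ms: ALLOW
  req#12 t=2ms: ALLOW
  req#13 t=3ms: ALLOW
  req#14 t=3ms: ALLOW
  req#15 t=4ms: ALLOW
  req#16 t=4ms: ALLOW
  req#17 t=4ms: ALLOW
  req#18 t=4ms: ALLOW

Answer: AAAADDDAAAAAAAAAAA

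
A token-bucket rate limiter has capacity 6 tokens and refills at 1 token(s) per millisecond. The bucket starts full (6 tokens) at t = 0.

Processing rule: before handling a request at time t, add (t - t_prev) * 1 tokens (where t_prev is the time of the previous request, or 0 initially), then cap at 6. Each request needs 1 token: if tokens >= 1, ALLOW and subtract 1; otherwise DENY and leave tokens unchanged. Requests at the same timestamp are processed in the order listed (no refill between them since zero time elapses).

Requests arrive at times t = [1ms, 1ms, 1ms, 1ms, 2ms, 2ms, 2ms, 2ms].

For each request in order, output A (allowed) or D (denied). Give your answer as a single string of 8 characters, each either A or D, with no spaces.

Simulating step by step:
  req#1 t=1ms: ALLOW
  req#2 t=1ms: ALLOW
  req#3 t=1ms: ALLOW
  req#4 t=1ms: ALLOW
  req#5 t=2ms: ALLOW
  req#6 t=2ms: ALLOW
  req#7 t=2ms: ALLOW
  req#8 t=2ms: DENY

Answer: AAAAAAAD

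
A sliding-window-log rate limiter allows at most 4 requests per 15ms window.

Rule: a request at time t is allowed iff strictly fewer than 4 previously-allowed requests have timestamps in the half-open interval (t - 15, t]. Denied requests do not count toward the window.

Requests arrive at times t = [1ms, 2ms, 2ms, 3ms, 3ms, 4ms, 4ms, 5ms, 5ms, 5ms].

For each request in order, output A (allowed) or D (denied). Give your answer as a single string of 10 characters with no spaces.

Tracking allowed requests in the window:
  req#1 t=1ms: ALLOW
  req#2 t=2ms: ALLOW
  req#3 t=2ms: ALLOW
  req#4 t=3ms: ALLOW
  req#5 t=3ms: DENY
  req#6 t=4ms: DENY
  req#7 t=4ms: DENY
  req#8 t=5ms: DENY
  req#9 t=5ms: DENY
  req#10 t=5ms: DENY

Answer: AAAADDDDDD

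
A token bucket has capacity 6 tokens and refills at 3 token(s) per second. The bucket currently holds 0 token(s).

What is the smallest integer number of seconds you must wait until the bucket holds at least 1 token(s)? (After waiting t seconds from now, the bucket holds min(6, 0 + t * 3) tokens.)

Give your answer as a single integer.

Answer: 1

Derivation:
Need 0 + t * 3 >= 1, so t >= 1/3.
Smallest integer t = ceil(1/3) = 1.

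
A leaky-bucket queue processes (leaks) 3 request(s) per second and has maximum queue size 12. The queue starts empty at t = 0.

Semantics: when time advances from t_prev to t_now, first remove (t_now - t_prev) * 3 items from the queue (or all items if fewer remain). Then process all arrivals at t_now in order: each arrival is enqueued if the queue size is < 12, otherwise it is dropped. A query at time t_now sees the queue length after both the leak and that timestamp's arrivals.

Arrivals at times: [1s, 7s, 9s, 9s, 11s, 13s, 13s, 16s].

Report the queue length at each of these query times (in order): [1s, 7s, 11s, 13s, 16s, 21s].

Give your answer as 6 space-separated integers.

Answer: 1 1 1 2 1 0

Derivation:
Queue lengths at query times:
  query t=1s: backlog = 1
  query t=7s: backlog = 1
  query t=11s: backlog = 1
  query t=13s: backlog = 2
  query t=16s: backlog = 1
  query t=21s: backlog = 0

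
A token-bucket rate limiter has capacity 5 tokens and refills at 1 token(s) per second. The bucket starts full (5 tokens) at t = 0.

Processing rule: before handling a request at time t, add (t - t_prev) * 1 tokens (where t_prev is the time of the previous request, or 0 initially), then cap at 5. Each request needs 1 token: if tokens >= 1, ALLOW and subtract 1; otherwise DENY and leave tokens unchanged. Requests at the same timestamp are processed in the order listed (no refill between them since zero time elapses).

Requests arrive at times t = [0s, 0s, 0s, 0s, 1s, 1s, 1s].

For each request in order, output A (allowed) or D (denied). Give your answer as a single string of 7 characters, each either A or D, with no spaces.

Simulating step by step:
  req#1 t=0s: ALLOW
  req#2 t=0s: ALLOW
  req#3 t=0s: ALLOW
  req#4 t=0s: ALLOW
  req#5 t=1s: ALLOW
  req#6 t=1s: ALLOW
  req#7 t=1s: DENY

Answer: AAAAAAD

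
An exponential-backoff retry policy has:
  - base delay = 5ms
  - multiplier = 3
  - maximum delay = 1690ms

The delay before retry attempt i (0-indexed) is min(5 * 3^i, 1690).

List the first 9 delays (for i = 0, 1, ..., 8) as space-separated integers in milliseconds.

Computing each delay:
  i=0: min(5*3^0, 1690) = 5
  i=1: min(5*3^1, 1690) = 15
  i=2: min(5*3^2, 1690) = 45
  i=3: min(5*3^3, 1690) = 135
  i=4: min(5*3^4, 1690) = 405
  i=5: min(5*3^5, 1690) = 1215
  i=6: min(5*3^6, 1690) = 1690
  i=7: min(5*3^7, 1690) = 1690
  i=8: min(5*3^8, 1690) = 1690

Answer: 5 15 45 135 405 1215 1690 1690 1690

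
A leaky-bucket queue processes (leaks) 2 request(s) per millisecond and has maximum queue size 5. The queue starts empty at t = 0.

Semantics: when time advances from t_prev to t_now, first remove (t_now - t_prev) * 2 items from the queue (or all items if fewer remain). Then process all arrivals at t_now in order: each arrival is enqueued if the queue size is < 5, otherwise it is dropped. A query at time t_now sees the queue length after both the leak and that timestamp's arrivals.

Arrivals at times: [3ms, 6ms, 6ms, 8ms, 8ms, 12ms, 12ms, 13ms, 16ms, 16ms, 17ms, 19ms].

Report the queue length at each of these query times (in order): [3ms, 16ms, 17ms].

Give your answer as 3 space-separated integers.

Queue lengths at query times:
  query t=3ms: backlog = 1
  query t=16ms: backlog = 2
  query t=17ms: backlog = 1

Answer: 1 2 1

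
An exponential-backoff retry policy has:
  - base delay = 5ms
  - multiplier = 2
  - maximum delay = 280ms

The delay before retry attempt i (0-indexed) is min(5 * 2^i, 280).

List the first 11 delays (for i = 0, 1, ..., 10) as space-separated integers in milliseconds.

Answer: 5 10 20 40 80 160 280 280 280 280 280

Derivation:
Computing each delay:
  i=0: min(5*2^0, 280) = 5
  i=1: min(5*2^1, 280) = 10
  i=2: min(5*2^2, 280) = 20
  i=3: min(5*2^3, 280) = 40
  i=4: min(5*2^4, 280) = 80
  i=5: min(5*2^5, 280) = 160
  i=6: min(5*2^6, 280) = 280
  i=7: min(5*2^7, 280) = 280
  i=8: min(5*2^8, 280) = 280
  i=9: min(5*2^9, 280) = 280
  i=10: min(5*2^10, 280) = 280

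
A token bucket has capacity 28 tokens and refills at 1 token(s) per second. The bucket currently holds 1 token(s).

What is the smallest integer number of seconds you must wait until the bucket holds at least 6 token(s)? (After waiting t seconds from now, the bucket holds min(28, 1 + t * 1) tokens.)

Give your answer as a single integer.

Answer: 5

Derivation:
Need 1 + t * 1 >= 6, so t >= 5/1.
Smallest integer t = ceil(5/1) = 5.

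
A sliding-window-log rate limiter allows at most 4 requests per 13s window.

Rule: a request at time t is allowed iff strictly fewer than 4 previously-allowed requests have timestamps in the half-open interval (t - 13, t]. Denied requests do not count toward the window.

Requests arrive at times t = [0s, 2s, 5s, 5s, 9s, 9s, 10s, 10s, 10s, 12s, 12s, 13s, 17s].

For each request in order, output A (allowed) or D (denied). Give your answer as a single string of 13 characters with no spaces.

Tracking allowed requests in the window:
  req#1 t=0s: ALLOW
  req#2 t=2s: ALLOW
  req#3 t=5s: ALLOW
  req#4 t=5s: ALLOW
  req#5 t=9s: DENY
  req#6 t=9s: DENY
  req#7 t=10s: DENY
  req#8 t=10s: DENY
  req#9 t=10s: DENY
  req#10 t=12s: DENY
  req#11 t=12s: DENY
  req#12 t=13s: ALLOW
  req#13 t=17s: ALLOW

Answer: AAAADDDDDDDAA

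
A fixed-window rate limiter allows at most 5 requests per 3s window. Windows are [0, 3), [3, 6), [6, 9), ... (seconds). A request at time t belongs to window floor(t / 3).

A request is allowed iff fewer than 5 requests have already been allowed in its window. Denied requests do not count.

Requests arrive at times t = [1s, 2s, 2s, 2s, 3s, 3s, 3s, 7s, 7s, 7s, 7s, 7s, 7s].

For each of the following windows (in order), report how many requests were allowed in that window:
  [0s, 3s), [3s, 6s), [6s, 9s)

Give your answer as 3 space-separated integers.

Processing requests:
  req#1 t=1s (window 0): ALLOW
  req#2 t=2s (window 0): ALLOW
  req#3 t=2s (window 0): ALLOW
  req#4 t=2s (window 0): ALLOW
  req#5 t=3s (window 1): ALLOW
  req#6 t=3s (window 1): ALLOW
  req#7 t=3s (window 1): ALLOW
  req#8 t=7s (window 2): ALLOW
  req#9 t=7s (window 2): ALLOW
  req#10 t=7s (window 2): ALLOW
  req#11 t=7s (window 2): ALLOW
  req#12 t=7s (window 2): ALLOW
  req#13 t=7s (window 2): DENY

Allowed counts by window: 4 3 5

Answer: 4 3 5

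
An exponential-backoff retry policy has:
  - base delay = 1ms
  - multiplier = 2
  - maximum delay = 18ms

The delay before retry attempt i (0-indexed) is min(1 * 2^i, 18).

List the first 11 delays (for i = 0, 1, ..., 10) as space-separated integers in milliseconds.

Answer: 1 2 4 8 16 18 18 18 18 18 18

Derivation:
Computing each delay:
  i=0: min(1*2^0, 18) = 1
  i=1: min(1*2^1, 18) = 2
  i=2: min(1*2^2, 18) = 4
  i=3: min(1*2^3, 18) = 8
  i=4: min(1*2^4, 18) = 16
  i=5: min(1*2^5, 18) = 18
  i=6: min(1*2^6, 18) = 18
  i=7: min(1*2^7, 18) = 18
  i=8: min(1*2^8, 18) = 18
  i=9: min(1*2^9, 18) = 18
  i=10: min(1*2^10, 18) = 18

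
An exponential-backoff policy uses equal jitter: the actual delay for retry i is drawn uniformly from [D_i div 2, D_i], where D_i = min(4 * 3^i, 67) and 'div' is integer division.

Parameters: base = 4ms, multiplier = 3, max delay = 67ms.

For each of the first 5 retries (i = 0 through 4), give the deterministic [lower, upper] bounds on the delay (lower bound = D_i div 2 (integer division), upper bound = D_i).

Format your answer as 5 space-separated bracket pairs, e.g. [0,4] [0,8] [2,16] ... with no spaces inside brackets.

Computing bounds per retry:
  i=0: D_i=min(4*3^0,67)=4, bounds=[2,4]
  i=1: D_i=min(4*3^1,67)=12, bounds=[6,12]
  i=2: D_i=min(4*3^2,67)=36, bounds=[18,36]
  i=3: D_i=min(4*3^3,67)=67, bounds=[33,67]
  i=4: D_i=min(4*3^4,67)=67, bounds=[33,67]

Answer: [2,4] [6,12] [18,36] [33,67] [33,67]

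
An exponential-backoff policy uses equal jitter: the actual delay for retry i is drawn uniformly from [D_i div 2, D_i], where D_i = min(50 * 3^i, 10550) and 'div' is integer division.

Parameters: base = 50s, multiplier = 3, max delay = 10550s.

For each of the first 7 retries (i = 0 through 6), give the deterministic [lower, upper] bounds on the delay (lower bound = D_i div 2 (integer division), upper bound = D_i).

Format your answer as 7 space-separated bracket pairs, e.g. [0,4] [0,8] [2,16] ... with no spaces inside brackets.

Answer: [25,50] [75,150] [225,450] [675,1350] [2025,4050] [5275,10550] [5275,10550]

Derivation:
Computing bounds per retry:
  i=0: D_i=min(50*3^0,10550)=50, bounds=[25,50]
  i=1: D_i=min(50*3^1,10550)=150, bounds=[75,150]
  i=2: D_i=min(50*3^2,10550)=450, bounds=[225,450]
  i=3: D_i=min(50*3^3,10550)=1350, bounds=[675,1350]
  i=4: D_i=min(50*3^4,10550)=4050, bounds=[2025,4050]
  i=5: D_i=min(50*3^5,10550)=10550, bounds=[5275,10550]
  i=6: D_i=min(50*3^6,10550)=10550, bounds=[5275,10550]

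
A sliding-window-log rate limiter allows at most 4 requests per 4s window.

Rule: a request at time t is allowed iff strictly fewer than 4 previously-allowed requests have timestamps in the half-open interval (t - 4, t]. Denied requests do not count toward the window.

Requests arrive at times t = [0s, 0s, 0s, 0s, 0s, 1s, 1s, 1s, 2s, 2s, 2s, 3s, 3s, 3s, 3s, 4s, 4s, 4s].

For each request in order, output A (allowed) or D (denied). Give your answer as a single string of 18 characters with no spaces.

Answer: AAAADDDDDDDDDDDAAA

Derivation:
Tracking allowed requests in the window:
  req#1 t=0s: ALLOW
  req#2 t=0s: ALLOW
  req#3 t=0s: ALLOW
  req#4 t=0s: ALLOW
  req#5 t=0s: DENY
  req#6 t=1s: DENY
  req#7 t=1s: DENY
  req#8 t=1s: DENY
  req#9 t=2s: DENY
  req#10 t=2s: DENY
  req#11 t=2s: DENY
  req#12 t=3s: DENY
  req#13 t=3s: DENY
  req#14 t=3s: DENY
  req#15 t=3s: DENY
  req#16 t=4s: ALLOW
  req#17 t=4s: ALLOW
  req#18 t=4s: ALLOW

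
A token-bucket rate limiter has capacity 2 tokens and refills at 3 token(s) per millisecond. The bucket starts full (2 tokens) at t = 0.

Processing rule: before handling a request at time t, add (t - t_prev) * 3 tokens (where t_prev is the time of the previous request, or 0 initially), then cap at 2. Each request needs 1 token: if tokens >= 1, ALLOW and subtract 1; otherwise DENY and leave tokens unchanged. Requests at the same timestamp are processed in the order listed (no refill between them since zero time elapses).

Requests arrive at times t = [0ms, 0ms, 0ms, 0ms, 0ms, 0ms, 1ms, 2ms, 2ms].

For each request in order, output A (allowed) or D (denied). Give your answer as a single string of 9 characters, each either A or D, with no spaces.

Answer: AADDDDAAA

Derivation:
Simulating step by step:
  req#1 t=0ms: ALLOW
  req#2 t=0ms: ALLOW
  req#3 t=0ms: DENY
  req#4 t=0ms: DENY
  req#5 t=0ms: DENY
  req#6 t=0ms: DENY
  req#7 t=1ms: ALLOW
  req#8 t=2ms: ALLOW
  req#9 t=2ms: ALLOW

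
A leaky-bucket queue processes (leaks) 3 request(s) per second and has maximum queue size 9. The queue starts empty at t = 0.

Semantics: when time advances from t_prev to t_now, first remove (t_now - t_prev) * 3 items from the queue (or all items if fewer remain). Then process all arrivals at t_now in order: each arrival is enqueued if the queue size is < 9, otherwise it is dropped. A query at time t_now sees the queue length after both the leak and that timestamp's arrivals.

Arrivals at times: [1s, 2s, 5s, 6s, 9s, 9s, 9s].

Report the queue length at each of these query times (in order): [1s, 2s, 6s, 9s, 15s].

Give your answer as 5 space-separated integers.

Answer: 1 1 1 3 0

Derivation:
Queue lengths at query times:
  query t=1s: backlog = 1
  query t=2s: backlog = 1
  query t=6s: backlog = 1
  query t=9s: backlog = 3
  query t=15s: backlog = 0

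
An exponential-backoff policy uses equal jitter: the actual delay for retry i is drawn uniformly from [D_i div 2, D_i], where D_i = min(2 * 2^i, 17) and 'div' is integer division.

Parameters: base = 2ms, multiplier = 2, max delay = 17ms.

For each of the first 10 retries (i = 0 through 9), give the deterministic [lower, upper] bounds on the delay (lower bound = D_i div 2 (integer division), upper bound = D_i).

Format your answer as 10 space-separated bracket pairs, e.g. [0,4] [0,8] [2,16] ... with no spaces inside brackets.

Computing bounds per retry:
  i=0: D_i=min(2*2^0,17)=2, bounds=[1,2]
  i=1: D_i=min(2*2^1,17)=4, bounds=[2,4]
  i=2: D_i=min(2*2^2,17)=8, bounds=[4,8]
  i=3: D_i=min(2*2^3,17)=16, bounds=[8,16]
  i=4: D_i=min(2*2^4,17)=17, bounds=[8,17]
  i=5: D_i=min(2*2^5,17)=17, bounds=[8,17]
  i=6: D_i=min(2*2^6,17)=17, bounds=[8,17]
  i=7: D_i=min(2*2^7,17)=17, bounds=[8,17]
  i=8: D_i=min(2*2^8,17)=17, bounds=[8,17]
  i=9: D_i=min(2*2^9,17)=17, bounds=[8,17]

Answer: [1,2] [2,4] [4,8] [8,16] [8,17] [8,17] [8,17] [8,17] [8,17] [8,17]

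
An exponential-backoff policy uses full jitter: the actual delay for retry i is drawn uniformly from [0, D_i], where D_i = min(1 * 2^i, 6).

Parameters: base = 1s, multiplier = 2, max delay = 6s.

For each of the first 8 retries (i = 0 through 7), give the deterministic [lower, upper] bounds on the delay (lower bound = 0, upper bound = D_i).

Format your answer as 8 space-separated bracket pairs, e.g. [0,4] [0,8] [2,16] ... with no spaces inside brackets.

Computing bounds per retry:
  i=0: D_i=min(1*2^0,6)=1, bounds=[0,1]
  i=1: D_i=min(1*2^1,6)=2, bounds=[0,2]
  i=2: D_i=min(1*2^2,6)=4, bounds=[0,4]
  i=3: D_i=min(1*2^3,6)=6, bounds=[0,6]
  i=4: D_i=min(1*2^4,6)=6, bounds=[0,6]
  i=5: D_i=min(1*2^5,6)=6, bounds=[0,6]
  i=6: D_i=min(1*2^6,6)=6, bounds=[0,6]
  i=7: D_i=min(1*2^7,6)=6, bounds=[0,6]

Answer: [0,1] [0,2] [0,4] [0,6] [0,6] [0,6] [0,6] [0,6]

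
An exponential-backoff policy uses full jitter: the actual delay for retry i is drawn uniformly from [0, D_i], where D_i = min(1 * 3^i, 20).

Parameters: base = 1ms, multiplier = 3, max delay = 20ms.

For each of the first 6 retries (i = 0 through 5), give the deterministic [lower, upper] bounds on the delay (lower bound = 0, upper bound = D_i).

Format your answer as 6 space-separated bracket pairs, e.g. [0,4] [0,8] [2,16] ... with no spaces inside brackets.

Computing bounds per retry:
  i=0: D_i=min(1*3^0,20)=1, bounds=[0,1]
  i=1: D_i=min(1*3^1,20)=3, bounds=[0,3]
  i=2: D_i=min(1*3^2,20)=9, bounds=[0,9]
  i=3: D_i=min(1*3^3,20)=20, bounds=[0,20]
  i=4: D_i=min(1*3^4,20)=20, bounds=[0,20]
  i=5: D_i=min(1*3^5,20)=20, bounds=[0,20]

Answer: [0,1] [0,3] [0,9] [0,20] [0,20] [0,20]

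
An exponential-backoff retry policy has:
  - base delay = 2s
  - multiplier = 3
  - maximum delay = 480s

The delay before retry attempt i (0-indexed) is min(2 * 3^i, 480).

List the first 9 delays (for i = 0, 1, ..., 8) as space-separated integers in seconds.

Computing each delay:
  i=0: min(2*3^0, 480) = 2
  i=1: min(2*3^1, 480) = 6
  i=2: min(2*3^2, 480) = 18
  i=3: min(2*3^3, 480) = 54
  i=4: min(2*3^4, 480) = 162
  i=5: min(2*3^5, 480) = 480
  i=6: min(2*3^6, 480) = 480
  i=7: min(2*3^7, 480) = 480
  i=8: min(2*3^8, 480) = 480

Answer: 2 6 18 54 162 480 480 480 480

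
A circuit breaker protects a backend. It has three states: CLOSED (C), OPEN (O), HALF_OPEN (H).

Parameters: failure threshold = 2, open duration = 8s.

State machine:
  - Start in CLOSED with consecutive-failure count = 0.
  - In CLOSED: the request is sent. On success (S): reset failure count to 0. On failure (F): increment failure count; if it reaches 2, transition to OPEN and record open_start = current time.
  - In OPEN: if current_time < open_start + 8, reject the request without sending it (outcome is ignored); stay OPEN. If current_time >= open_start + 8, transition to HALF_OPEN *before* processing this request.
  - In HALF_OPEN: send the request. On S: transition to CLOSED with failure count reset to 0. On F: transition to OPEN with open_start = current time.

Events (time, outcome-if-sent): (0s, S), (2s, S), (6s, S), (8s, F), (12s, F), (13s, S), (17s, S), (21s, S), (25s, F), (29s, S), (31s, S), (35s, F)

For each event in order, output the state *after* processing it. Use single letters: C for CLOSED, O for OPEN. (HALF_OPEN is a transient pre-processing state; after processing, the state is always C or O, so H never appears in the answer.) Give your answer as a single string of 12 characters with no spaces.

Answer: CCCCOOOCCCCC

Derivation:
State after each event:
  event#1 t=0s outcome=S: state=CLOSED
  event#2 t=2s outcome=S: state=CLOSED
  event#3 t=6s outcome=S: state=CLOSED
  event#4 t=8s outcome=F: state=CLOSED
  event#5 t=12s outcome=F: state=OPEN
  event#6 t=13s outcome=S: state=OPEN
  event#7 t=17s outcome=S: state=OPEN
  event#8 t=21s outcome=S: state=CLOSED
  event#9 t=25s outcome=F: state=CLOSED
  event#10 t=29s outcome=S: state=CLOSED
  event#11 t=31s outcome=S: state=CLOSED
  event#12 t=35s outcome=F: state=CLOSED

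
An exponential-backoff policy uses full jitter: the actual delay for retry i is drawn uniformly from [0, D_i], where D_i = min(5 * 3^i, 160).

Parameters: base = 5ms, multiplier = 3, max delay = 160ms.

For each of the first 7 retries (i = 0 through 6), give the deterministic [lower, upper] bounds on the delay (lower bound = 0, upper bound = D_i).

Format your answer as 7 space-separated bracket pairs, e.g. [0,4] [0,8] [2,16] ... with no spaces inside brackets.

Answer: [0,5] [0,15] [0,45] [0,135] [0,160] [0,160] [0,160]

Derivation:
Computing bounds per retry:
  i=0: D_i=min(5*3^0,160)=5, bounds=[0,5]
  i=1: D_i=min(5*3^1,160)=15, bounds=[0,15]
  i=2: D_i=min(5*3^2,160)=45, bounds=[0,45]
  i=3: D_i=min(5*3^3,160)=135, bounds=[0,135]
  i=4: D_i=min(5*3^4,160)=160, bounds=[0,160]
  i=5: D_i=min(5*3^5,160)=160, bounds=[0,160]
  i=6: D_i=min(5*3^6,160)=160, bounds=[0,160]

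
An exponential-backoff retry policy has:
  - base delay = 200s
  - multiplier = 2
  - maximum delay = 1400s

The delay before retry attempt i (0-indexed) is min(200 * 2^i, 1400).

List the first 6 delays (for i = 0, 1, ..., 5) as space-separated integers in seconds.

Computing each delay:
  i=0: min(200*2^0, 1400) = 200
  i=1: min(200*2^1, 1400) = 400
  i=2: min(200*2^2, 1400) = 800
  i=3: min(200*2^3, 1400) = 1400
  i=4: min(200*2^4, 1400) = 1400
  i=5: min(200*2^5, 1400) = 1400

Answer: 200 400 800 1400 1400 1400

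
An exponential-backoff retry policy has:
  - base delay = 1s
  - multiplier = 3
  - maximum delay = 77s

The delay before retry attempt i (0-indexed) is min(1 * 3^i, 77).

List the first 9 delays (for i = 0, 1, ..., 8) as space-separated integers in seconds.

Computing each delay:
  i=0: min(1*3^0, 77) = 1
  i=1: min(1*3^1, 77) = 3
  i=2: min(1*3^2, 77) = 9
  i=3: min(1*3^3, 77) = 27
  i=4: min(1*3^4, 77) = 77
  i=5: min(1*3^5, 77) = 77
  i=6: min(1*3^6, 77) = 77
  i=7: min(1*3^7, 77) = 77
  i=8: min(1*3^8, 77) = 77

Answer: 1 3 9 27 77 77 77 77 77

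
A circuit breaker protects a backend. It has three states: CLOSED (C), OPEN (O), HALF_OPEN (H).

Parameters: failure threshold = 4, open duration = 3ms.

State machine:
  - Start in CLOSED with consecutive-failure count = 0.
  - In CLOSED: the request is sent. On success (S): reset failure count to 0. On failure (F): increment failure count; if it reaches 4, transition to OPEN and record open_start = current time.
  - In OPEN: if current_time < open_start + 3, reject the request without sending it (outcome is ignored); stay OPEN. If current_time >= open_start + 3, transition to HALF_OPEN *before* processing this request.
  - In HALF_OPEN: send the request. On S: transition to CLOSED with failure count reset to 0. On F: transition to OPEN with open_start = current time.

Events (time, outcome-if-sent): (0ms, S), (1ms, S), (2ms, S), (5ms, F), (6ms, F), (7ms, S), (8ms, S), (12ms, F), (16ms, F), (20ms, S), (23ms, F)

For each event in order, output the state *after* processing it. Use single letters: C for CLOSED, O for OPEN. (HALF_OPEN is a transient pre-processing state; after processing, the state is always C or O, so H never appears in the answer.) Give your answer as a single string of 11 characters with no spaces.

Answer: CCCCCCCCCCC

Derivation:
State after each event:
  event#1 t=0ms outcome=S: state=CLOSED
  event#2 t=1ms outcome=S: state=CLOSED
  event#3 t=2ms outcome=S: state=CLOSED
  event#4 t=5ms outcome=F: state=CLOSED
  event#5 t=6ms outcome=F: state=CLOSED
  event#6 t=7ms outcome=S: state=CLOSED
  event#7 t=8ms outcome=S: state=CLOSED
  event#8 t=12ms outcome=F: state=CLOSED
  event#9 t=16ms outcome=F: state=CLOSED
  event#10 t=20ms outcome=S: state=CLOSED
  event#11 t=23ms outcome=F: state=CLOSED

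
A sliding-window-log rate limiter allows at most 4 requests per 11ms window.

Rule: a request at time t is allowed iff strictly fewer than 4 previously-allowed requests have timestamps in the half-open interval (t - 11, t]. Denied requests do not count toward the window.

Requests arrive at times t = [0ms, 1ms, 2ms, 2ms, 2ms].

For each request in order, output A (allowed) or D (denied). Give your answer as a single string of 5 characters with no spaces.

Answer: AAAAD

Derivation:
Tracking allowed requests in the window:
  req#1 t=0ms: ALLOW
  req#2 t=1ms: ALLOW
  req#3 t=2ms: ALLOW
  req#4 t=2ms: ALLOW
  req#5 t=2ms: DENY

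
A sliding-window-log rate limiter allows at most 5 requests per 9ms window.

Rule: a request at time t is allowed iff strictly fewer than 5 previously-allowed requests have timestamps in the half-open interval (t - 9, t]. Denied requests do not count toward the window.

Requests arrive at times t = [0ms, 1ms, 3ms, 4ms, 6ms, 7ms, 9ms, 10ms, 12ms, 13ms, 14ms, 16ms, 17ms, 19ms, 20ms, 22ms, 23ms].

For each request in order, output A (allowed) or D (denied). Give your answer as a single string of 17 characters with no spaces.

Tracking allowed requests in the window:
  req#1 t=0ms: ALLOW
  req#2 t=1ms: ALLOW
  req#3 t=3ms: ALLOW
  req#4 t=4ms: ALLOW
  req#5 t=6ms: ALLOW
  req#6 t=7ms: DENY
  req#7 t=9ms: ALLOW
  req#8 t=10ms: ALLOW
  req#9 t=12ms: ALLOW
  req#10 t=13ms: ALLOW
  req#11 t=14ms: DENY
  req#12 t=16ms: ALLOW
  req#13 t=17ms: DENY
  req#14 t=19ms: ALLOW
  req#15 t=20ms: ALLOW
  req#16 t=22ms: ALLOW
  req#17 t=23ms: ALLOW

Answer: AAAAADAAAADADAAAA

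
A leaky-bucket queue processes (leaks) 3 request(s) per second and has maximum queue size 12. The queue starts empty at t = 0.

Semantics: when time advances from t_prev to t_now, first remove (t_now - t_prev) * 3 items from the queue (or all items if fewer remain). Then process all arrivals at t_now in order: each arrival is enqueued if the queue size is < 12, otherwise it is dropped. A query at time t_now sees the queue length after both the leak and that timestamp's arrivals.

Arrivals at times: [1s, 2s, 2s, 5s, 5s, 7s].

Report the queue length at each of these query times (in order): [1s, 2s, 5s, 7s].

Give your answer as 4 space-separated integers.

Queue lengths at query times:
  query t=1s: backlog = 1
  query t=2s: backlog = 2
  query t=5s: backlog = 2
  query t=7s: backlog = 1

Answer: 1 2 2 1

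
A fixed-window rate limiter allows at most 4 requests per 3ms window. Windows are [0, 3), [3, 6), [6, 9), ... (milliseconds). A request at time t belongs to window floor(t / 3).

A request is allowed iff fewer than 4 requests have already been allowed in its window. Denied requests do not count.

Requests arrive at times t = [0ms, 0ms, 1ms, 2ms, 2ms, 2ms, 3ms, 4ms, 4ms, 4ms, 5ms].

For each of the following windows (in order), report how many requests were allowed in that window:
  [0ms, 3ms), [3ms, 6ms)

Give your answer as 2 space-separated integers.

Answer: 4 4

Derivation:
Processing requests:
  req#1 t=0ms (window 0): ALLOW
  req#2 t=0ms (window 0): ALLOW
  req#3 t=1ms (window 0): ALLOW
  req#4 t=2ms (window 0): ALLOW
  req#5 t=2ms (window 0): DENY
  req#6 t=2ms (window 0): DENY
  req#7 t=3ms (window 1): ALLOW
  req#8 t=4ms (window 1): ALLOW
  req#9 t=4ms (window 1): ALLOW
  req#10 t=4ms (window 1): ALLOW
  req#11 t=5ms (window 1): DENY

Allowed counts by window: 4 4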